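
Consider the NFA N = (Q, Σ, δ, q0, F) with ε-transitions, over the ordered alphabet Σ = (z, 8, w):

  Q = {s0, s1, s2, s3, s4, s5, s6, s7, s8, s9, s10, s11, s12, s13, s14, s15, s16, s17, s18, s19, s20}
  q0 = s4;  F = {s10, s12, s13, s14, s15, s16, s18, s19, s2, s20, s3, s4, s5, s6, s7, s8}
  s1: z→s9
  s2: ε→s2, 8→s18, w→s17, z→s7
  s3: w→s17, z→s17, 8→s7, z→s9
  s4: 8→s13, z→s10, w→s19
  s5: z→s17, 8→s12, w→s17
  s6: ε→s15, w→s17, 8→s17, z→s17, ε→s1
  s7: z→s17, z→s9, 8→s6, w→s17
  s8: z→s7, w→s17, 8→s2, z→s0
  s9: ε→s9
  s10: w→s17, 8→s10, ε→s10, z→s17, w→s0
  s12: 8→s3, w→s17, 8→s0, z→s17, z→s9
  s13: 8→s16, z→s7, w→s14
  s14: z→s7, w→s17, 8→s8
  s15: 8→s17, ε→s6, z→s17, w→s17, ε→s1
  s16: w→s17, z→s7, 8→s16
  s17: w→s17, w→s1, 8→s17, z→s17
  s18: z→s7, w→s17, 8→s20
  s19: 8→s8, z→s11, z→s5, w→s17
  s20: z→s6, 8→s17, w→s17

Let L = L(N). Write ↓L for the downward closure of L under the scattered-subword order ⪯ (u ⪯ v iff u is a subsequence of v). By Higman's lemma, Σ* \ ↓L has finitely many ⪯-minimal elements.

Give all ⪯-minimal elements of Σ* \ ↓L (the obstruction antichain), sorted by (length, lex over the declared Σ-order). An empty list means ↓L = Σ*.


|Q|=21, |F|=16, |δ|=67 (7 ε).
min D↑ (16 st, q0=0, F={4}): 0:z→1,8→2,w→3 1:z→4,8→1,w→4 2:z→5,8→6,w→7 3:z→8,8→9,w→4 4:z→4,8→4,w→4 5:z→4,8→10,w→4 6:z→5,8→6,w→4 7:z→5,8→9,w→4 8:z→4,8→11,w→4 9:z→5,8→12,w→4 10:z→4,8→4,w→4 11:z→4,8→13,w→4 12:z→5,8→14,w→4 13:z→4,8→5,w→4 14:z→5,8→15,w→4 15:z→10,8→4,w→4 (ε-aug+det+¬).
'zz': |S_i|=[21, 12, 3] end={s1,s17,s9} — reject; 2/2 deletions ∈↓L.
'zw': run [21, 12, 4] end={s0,s1,s17,s9} rej; 2/2 single-dels accept.
'ww': run [21, 17, 3] end={s1,s17,s9} ∉↓L; 2/2 del acc.
'88w': |S_i|=[21, 17, 14, 4] end={s0,s1,s17,s9} rej; 3/3 del acc.
'8z88': N↓-sim [21, 17, 7, 5, 3] end={s1,s17,s9} rej; 4/4 deletions ∈↓L.
'w88888': |S_i|=[21, 17, 13, 11, 8, 6, 3] end={s1,s17,s9} ∉↓L; 6/6 single-dels accept.
6 minimals (antichain).

Antichain: [zz, zw, ww, 88w, 8z88, w88888].


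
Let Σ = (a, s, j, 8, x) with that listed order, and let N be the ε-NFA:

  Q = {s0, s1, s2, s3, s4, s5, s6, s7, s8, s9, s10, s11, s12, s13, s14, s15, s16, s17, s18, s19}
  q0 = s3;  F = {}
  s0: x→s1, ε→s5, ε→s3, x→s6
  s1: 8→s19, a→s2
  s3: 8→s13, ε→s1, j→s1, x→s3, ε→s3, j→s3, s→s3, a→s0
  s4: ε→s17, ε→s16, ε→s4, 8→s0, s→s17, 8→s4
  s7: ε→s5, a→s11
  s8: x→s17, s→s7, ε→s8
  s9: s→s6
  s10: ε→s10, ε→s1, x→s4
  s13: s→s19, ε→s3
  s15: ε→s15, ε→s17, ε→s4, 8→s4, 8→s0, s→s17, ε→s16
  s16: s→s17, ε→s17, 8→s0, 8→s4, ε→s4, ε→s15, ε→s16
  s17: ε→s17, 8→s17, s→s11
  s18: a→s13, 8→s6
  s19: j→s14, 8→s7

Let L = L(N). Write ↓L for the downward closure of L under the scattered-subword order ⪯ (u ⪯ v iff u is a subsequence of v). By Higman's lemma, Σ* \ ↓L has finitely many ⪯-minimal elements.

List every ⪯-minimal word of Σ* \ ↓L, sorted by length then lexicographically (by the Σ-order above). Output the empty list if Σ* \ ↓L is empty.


|Q|=20, |F|=0, |δ|=52 (21 ε).
min D↑ (1 st, q0=0, F={0}): 0:a→0,s→0,j→0,8→0,x→0.
ε ∈ L(D↑) ⇒ ↓L = ∅.

A = [ε].


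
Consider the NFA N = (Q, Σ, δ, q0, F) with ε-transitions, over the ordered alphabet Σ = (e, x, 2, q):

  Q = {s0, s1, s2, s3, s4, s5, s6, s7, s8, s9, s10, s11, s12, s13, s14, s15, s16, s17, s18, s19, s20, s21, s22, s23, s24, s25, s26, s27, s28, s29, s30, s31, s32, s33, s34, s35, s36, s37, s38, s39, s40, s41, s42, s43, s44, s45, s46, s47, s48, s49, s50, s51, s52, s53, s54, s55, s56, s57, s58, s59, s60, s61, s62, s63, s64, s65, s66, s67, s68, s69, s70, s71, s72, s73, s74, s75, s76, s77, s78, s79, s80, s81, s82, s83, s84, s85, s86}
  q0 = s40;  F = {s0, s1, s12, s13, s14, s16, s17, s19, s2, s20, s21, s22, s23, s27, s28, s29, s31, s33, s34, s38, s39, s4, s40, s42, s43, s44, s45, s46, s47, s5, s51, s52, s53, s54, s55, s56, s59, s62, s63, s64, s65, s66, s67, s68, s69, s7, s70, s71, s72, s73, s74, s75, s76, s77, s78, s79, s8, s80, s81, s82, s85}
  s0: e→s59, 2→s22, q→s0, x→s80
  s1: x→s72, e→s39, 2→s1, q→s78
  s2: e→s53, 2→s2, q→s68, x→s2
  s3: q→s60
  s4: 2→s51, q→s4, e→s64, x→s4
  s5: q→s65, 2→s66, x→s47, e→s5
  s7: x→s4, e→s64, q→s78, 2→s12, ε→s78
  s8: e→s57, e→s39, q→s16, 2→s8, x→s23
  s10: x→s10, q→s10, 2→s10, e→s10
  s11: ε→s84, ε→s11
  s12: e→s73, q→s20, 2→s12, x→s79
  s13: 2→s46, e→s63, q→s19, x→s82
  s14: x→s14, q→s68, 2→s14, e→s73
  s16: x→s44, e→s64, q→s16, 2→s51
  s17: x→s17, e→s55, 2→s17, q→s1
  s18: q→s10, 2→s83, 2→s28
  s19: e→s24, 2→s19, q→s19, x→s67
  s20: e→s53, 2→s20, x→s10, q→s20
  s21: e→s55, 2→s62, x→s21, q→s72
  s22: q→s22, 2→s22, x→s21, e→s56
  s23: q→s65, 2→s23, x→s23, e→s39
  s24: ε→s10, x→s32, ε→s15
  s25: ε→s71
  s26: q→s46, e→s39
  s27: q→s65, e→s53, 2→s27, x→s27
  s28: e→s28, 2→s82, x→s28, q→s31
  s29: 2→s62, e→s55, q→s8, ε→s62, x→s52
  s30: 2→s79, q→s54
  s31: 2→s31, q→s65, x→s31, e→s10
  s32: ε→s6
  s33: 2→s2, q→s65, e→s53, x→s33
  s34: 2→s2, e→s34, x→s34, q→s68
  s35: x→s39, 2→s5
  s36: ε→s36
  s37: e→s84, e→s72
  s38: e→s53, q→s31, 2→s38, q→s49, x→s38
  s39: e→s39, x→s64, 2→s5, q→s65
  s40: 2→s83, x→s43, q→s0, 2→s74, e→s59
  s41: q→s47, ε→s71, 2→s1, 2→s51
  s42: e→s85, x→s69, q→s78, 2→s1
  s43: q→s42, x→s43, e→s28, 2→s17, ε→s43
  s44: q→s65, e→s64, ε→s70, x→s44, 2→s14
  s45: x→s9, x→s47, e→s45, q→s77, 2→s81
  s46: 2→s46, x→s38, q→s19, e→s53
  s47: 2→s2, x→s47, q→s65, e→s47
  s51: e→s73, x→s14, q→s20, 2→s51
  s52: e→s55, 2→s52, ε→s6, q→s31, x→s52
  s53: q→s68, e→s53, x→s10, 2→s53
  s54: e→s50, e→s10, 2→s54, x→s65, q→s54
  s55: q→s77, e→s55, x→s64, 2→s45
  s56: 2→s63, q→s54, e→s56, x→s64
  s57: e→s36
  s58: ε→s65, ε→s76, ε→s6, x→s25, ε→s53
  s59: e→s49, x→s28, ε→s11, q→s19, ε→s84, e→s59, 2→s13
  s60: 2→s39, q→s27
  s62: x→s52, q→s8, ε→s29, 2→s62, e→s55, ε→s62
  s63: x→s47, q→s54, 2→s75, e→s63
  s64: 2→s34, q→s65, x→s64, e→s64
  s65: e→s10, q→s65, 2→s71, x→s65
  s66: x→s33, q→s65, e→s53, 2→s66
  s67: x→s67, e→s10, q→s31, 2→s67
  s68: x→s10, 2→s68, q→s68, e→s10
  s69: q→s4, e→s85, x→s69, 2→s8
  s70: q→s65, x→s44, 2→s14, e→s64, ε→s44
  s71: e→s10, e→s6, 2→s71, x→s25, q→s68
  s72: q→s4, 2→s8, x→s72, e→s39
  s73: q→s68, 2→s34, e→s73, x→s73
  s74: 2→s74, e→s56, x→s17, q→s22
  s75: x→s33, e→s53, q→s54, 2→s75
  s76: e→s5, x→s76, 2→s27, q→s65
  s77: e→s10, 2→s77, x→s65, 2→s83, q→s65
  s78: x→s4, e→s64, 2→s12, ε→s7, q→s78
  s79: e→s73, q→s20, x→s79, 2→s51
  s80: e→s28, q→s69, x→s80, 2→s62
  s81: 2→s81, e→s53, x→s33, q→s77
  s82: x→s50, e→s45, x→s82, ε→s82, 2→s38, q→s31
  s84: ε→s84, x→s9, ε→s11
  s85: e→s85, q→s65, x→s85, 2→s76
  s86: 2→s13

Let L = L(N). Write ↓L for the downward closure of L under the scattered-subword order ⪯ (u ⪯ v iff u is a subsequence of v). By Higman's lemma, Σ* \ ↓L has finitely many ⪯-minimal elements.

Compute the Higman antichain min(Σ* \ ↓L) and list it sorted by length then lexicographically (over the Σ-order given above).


min(Σ*\↓L) = [eqe, e22ex, xqq2qx, 2ex2qx, qx2xqe].

|Q|=87, |F|=61, |δ|=305 (26 ε).
min D↑ (59 st, q0=0, F={17}): 0:e→1,x→2,2→3,q→4 1:e→1,x→5,2→6,q→7 2:e→5,x→2,2→8,q→9 3:e→10,x→8,2→3,q→11 4:e→1,x→12,2→11,q→4 5:e→5,x→5,2→13,q→14 6:e→15,x→13,2→16,q→7 7:e→17,x→18,2→7,q→7 8:e→19,x→8,2→8,q→20 9:e→21,x→22,2→20,q→23 10:e→10,x→24,2→15,q→25 11:e→10,x→26,2→11,q→11 12:e→5,x→12,2→27,q→22 13:e→28,x→13,2→29,q→14 14:e→17,x→14,2→14,q→30 15:e→15,x→31,2→32,q→25 16:e→33,x→29,2→16,q→7 17:e→17,x→17,2→17,q→17 18:e→17,x→18,2→18,q→14 19:e→19,x→24,2→28,q→34 20:e→35,x→36,2→20,q→23 21:e→21,x→21,2→37,q→30 22:e→21,x→22,2→38,q→39 23:e→24,x→39,2→40,q→23 24:e→24,x→24,2→41,q→30 25:e→17,x→30,2→25,q→25 26:e→19,x→26,2→27,q→36 27:e→19,x→42,2→27,q→38 28:e→28,x→31,2→43,q→34 29:e→33,x→29,2→29,q→14 30:e→17,x→30,2→44,q→30 31:e→31,x→31,2→45,q→30 32:e→33,x→46,2→32,q→25 33:e→33,x→17,2→33,q→47 34:e→17,x→30,2→34,q→30 35:e→35,x→24,2→48,q→30 36:e→35,x→36,2→38,q→39 37:e→48,x→37,2→49,q→30 38:e→35,x→50,2→38,q→51 39:e→24,x→39,2→52,q→39 40:e→53,x→54,2→40,q→55 41:e→41,x→41,2→45,q→47 42:e→19,x→42,2→42,q→14 43:e→33,x→46,2→43,q→34 44:e→17,x→44,2→44,q→47 45:e→33,x→45,2→45,q→47 46:e→33,x→46,2→45,q→30 47:e→17,x→17,2→47,q→47 48:e→48,x→31,2→56,q→30 49:e→33,x→49,2→49,q→30 50:e→35,x→50,2→50,q→30 51:e→24,x→57,2→52,q→51 52:e→53,x→58,2→52,q→55 53:e→53,x→53,2→41,q→47 54:e→53,x→54,2→52,q→55 55:e→33,x→17,2→55,q→55 56:e→33,x→46,2→56,q→30 57:e→24,x→57,2→58,q→30 58:e→53,x→58,2→58,q→47 [Hopcroft].
'eqe': run [75, 47, 17, 6] end={s10,s15,s24,s32,s50,s6} rej; 3/3 single-dels accept.
'e22ex': |S_i|=[75, 47, 35, 26, 8, 3] end={s10,s32,s6} — reject; 5/5 del acc.
'xqq2qx': run [75, 59, 42, 22, 14, 4, 1] end={s10} ∉↓L; 6/6 deletions ∈↓L.
'2ex2qx': |S_i|=[75, 64, 32, 15, 8, 2, 1] end={s10} — reject; 6/6 single-dels accept.
'qx2xqe': run [75, 71, 52, 43, 35, 10, 2] end={s10,s6} — reject; 6/6 single-dels accept.
5 words, ⪯-incomp.


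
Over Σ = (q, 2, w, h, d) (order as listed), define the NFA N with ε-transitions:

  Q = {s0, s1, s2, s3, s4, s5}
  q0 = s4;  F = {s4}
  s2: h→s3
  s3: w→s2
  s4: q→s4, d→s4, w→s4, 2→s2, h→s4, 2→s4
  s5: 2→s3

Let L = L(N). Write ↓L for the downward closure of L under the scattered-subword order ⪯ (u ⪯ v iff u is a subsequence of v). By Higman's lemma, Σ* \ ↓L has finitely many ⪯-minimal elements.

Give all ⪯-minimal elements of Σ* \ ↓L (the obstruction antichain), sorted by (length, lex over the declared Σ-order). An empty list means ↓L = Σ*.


|Q|=6, |F|=1, |δ|=9 (0 ε).
min D↑ (1 st, q0=0, F={}): 0:q→0,2→0,w→0,h→0,d→0 [Hopcroft].
L(D↑) = ∅ ⇒ ↓L = Σ*.

A = [].


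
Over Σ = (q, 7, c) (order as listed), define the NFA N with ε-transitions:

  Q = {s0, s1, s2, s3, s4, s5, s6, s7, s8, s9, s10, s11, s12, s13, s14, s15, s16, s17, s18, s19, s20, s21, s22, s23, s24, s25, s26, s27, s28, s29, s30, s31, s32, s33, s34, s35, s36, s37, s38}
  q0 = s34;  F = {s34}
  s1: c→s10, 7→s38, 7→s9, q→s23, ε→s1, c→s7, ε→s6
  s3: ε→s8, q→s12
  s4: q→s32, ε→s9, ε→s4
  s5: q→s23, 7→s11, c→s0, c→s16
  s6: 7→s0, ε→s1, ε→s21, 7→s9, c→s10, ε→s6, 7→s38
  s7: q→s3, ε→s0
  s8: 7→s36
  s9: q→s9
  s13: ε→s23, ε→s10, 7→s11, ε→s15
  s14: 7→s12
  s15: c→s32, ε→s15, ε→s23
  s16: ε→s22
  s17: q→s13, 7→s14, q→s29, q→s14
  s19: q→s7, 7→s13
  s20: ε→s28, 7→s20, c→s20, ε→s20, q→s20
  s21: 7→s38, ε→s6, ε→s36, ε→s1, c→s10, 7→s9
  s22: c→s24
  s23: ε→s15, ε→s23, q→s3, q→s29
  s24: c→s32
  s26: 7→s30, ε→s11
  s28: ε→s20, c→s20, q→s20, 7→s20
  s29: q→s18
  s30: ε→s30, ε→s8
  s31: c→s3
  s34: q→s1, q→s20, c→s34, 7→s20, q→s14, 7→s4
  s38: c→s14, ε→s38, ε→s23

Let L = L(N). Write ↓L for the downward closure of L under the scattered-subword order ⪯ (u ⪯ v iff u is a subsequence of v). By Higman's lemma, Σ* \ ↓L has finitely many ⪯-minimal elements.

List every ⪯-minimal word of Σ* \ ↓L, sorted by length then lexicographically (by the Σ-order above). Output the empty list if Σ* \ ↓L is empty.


|Q|=39, |F|=1, |δ|=78 (28 ε).
min D↑ (2 st, q0=0, F={1}): 0:q→1,7→1,c→0 1:q→1,7→1,c→1 [Hopcroft].
'q': N↓-sim [22, 20] end={s0,s1,s10,s12,s14,s15,s18,s20,s21,s23,s28,s29,…} — reject; 1/1 del acc.
'7': N↓-sim [22, 16] end={s0,s12,s14,s15,s18,s20,s23,s28,s29,s3,s32,s36,…} ∉↓L; 1/1 del acc.
2 minimals (antichain).

Antichain: [q, 7].


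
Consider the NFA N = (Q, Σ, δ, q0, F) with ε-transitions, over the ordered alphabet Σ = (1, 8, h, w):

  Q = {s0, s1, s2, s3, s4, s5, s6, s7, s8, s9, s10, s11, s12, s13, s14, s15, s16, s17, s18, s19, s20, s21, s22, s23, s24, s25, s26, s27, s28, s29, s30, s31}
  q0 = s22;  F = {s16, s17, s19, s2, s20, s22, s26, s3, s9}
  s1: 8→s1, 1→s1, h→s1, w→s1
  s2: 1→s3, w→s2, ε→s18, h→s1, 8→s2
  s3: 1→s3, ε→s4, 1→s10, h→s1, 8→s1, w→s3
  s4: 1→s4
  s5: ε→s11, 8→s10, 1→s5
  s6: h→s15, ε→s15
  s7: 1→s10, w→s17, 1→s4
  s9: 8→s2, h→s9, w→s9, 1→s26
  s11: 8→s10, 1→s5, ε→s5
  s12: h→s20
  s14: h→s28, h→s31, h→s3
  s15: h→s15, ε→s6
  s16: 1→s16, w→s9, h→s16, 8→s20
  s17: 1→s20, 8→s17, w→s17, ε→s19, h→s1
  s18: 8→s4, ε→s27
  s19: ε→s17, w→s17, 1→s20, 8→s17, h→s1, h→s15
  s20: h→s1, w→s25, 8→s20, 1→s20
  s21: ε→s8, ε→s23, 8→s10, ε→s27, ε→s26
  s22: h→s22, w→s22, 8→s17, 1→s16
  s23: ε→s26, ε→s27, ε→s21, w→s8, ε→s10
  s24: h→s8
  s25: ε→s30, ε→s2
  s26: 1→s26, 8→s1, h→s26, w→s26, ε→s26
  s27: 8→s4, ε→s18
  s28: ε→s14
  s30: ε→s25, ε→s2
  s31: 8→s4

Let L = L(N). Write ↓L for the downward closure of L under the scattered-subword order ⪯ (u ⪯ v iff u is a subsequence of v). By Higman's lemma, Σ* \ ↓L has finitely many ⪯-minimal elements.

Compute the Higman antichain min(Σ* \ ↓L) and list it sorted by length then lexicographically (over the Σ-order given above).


A = [8h, 1w18].

|Q|=32, |F|=9, |δ|=86 (24 ε).
min D↑ (9 st, q0=0, F={5}): 0:1→1,8→2,h→0,w→0 1:1→1,8→3,h→1,w→4 2:1→3,8→2,h→5,w→2 3:1→3,8→3,h→5,w→6 4:1→7,8→6,h→4,w→4 5:1→5,8→5,h→5,w→5 6:1→8,8→6,h→5,w→6 7:1→7,8→5,h→7,w→7 8:1→8,8→5,h→5,w→8.
'8h': N↓-sim [18, 14, 3] end={s1,s15,s6} rej; 2/2 single-dels accept.
'1w18': run [18, 13, 11, 5, 1] end={s1} rej; 4/4 deletions ∈↓L.
2 words, ⪯-incomp.


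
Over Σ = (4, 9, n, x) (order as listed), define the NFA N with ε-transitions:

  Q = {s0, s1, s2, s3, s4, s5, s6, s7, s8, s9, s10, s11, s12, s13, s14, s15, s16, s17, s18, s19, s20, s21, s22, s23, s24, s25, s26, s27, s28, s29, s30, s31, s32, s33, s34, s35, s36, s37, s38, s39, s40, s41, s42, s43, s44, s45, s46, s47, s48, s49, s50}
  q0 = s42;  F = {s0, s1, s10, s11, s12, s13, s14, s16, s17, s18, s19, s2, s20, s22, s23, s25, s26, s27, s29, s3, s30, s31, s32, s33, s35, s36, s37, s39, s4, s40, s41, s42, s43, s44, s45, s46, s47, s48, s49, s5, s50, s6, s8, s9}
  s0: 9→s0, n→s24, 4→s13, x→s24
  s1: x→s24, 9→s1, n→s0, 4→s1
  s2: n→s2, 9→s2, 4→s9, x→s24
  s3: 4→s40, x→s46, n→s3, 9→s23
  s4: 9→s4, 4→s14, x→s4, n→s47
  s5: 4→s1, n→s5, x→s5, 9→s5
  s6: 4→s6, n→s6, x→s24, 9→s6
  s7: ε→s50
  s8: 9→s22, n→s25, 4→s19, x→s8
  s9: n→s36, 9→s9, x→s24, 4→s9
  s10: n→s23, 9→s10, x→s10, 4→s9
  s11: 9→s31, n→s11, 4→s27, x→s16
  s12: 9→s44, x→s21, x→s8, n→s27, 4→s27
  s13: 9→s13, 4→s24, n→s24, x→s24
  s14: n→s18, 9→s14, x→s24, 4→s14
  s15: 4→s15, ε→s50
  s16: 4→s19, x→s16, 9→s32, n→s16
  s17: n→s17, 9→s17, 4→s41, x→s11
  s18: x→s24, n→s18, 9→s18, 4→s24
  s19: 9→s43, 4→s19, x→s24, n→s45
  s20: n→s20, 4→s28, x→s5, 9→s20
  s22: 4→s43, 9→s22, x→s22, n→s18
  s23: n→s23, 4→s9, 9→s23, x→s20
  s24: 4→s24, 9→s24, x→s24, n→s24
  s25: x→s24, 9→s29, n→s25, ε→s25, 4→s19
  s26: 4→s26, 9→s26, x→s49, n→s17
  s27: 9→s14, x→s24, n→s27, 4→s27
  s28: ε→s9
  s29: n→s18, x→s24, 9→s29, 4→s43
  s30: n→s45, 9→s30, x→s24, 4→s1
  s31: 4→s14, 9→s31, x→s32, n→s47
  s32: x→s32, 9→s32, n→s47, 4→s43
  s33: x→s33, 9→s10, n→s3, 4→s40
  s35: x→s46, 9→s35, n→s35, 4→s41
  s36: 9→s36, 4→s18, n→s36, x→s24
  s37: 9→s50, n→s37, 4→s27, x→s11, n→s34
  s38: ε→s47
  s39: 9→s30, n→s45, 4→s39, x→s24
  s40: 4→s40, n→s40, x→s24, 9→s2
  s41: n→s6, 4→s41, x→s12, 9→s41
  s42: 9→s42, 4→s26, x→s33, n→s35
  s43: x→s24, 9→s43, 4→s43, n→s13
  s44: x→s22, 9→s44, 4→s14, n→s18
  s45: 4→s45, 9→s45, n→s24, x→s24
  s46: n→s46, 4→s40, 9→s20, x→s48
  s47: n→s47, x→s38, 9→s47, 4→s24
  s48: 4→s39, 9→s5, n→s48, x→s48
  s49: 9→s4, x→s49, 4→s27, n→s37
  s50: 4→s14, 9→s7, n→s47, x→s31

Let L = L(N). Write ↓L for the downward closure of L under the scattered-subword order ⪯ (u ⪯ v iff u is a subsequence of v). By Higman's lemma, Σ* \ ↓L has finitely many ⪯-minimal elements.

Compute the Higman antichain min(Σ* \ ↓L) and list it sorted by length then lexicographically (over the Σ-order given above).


Antichain: [x4x, n4nx, 4x9n4, nxx4nn, x94n44].

|Q|=51, |F|=44, |δ|=188 (5 ε).
min D↑ (45 st, q0=0, F={20}): 0:4→1,9→0,n→2,x→3 1:4→1,9→1,n→4,x→5 2:4→6,9→2,n→2,x→7 3:4→8,9→9,n→10,x→3 4:4→6,9→4,n→4,x→11 5:4→12,9→13,n→14,x→5 6:4→6,9→6,n→15,x→16 7:4→8,9→17,n→7,x→18 8:4→8,9→19,n→8,x→20 9:4→21,9→9,n→22,x→9 10:4→8,9→22,n→10,x→7 11:4→12,9→23,n→11,x→24 12:4→12,9→25,n→12,x→20 13:4→25,9→13,n→26,x→13 14:4→12,9→27,n→14,x→11 15:4→15,9→15,n→15,x→20 16:4→12,9→28,n→12,x→29 17:4→21,9→17,n→17,x→30 18:4→31,9→30,n→18,x→18 19:4→21,9→19,n→19,x→20 20:4→20,9→20,n→20,x→20 21:4→21,9→21,n→32,x→20 22:4→21,9→22,n→22,x→17 23:4→25,9→23,n→26,x→33 24:4→34,9→33,n→24,x→24 25:4→25,9→25,n→35,x→20 26:4→20,9→26,n→26,x→26 27:4→25,9→27,n→26,x→23 28:4→25,9→28,n→35,x→36 29:4→34,9→36,n→37,x→29 30:4→38,9→30,n→30,x→30 31:4→31,9→39,n→40,x→20 32:4→35,9→32,n→32,x→20 33:4→41,9→33,n→26,x→33 34:4→34,9→41,n→40,x→20 35:4→20,9→35,n→35,x→20 36:4→41,9→36,n→35,x→36 37:4→34,9→42,n→37,x→20 38:4→38,9→38,n→43,x→20 39:4→38,9→39,n→40,x→20 40:4→40,9→40,n→20,x→20 41:4→41,9→41,n→44,x→20 42:4→41,9→42,n→35,x→20 43:4→44,9→43,n→20,x→20 44:4→20,9→44,n→20,x→20 [Hopcroft].
'x4x': run [50, 44, 17, 1] end={s24} — reject; 3/3 single-dels accept.
'n4nx': N↓-sim [50, 44, 26, 16, 1] end={s24} rej; 4/4 deletions ∈↓L.
'4x9n4': N↓-sim [50, 40, 27, 16, 5, 1] end={s24} — reject; 5/5 del acc.
'nxx4nn': N↓-sim [50, 44, 34, 21, 9, 4, 1] end={s24} — reject; 6/6 deletions ∈↓L.
'x94n44': N↓-sim [50, 44, 27, 11, 5, 3, 1] end={s24} — reject; 6/6 single-dels accept.
5 words, ⪯-incomp.


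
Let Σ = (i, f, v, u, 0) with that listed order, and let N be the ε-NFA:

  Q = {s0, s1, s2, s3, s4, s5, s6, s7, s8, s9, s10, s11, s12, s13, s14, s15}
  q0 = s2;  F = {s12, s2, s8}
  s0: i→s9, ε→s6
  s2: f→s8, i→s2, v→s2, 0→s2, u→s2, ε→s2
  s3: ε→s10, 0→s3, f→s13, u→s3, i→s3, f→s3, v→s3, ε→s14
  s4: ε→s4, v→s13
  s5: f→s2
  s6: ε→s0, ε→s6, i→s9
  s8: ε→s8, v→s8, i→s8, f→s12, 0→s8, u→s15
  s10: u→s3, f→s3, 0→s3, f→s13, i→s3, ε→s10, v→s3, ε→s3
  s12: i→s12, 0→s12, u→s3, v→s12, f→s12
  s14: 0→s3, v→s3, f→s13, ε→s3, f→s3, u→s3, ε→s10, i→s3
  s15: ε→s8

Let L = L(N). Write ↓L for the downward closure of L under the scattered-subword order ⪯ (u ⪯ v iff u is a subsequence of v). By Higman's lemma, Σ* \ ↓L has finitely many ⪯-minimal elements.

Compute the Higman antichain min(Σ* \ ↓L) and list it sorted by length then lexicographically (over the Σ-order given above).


Antichain: [ffu].

|Q|=16, |F|=3, |δ|=50 (13 ε).
min D↑ (4 st, q0=0, F={3}): 0:i→0,f→1,v→0,u→0,0→0 1:i→1,f→2,v→1,u→1,0→1 2:i→2,f→2,v→2,u→3,0→2 3:i→3,f→3,v→3,u→3,0→3.
'ffu': |S_i|=[8, 7, 5, 4] end={s10,s13,s14,s3} rej; 3/3 del acc.
1 words, ⪯-incomp.


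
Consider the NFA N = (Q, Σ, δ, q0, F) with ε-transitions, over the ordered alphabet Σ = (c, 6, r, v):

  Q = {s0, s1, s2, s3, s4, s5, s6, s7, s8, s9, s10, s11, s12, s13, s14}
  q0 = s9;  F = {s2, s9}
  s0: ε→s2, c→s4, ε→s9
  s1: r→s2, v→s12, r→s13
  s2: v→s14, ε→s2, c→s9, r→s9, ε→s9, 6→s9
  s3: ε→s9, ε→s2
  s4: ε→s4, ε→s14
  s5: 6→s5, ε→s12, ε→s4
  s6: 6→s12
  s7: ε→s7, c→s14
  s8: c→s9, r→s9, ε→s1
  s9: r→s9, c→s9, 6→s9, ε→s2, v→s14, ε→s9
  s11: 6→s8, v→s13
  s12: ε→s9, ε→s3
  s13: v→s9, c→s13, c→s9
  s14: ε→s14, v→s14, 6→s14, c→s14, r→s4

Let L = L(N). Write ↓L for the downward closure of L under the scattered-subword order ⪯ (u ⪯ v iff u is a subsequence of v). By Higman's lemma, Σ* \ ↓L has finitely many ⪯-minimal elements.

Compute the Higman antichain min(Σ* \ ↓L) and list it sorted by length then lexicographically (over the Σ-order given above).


Antichain: [v].

|Q|=15, |F|=2, |δ|=43 (17 ε).
min D↑ (2 st, q0=0, F={1}): 0:c→0,6→0,r→0,v→1 1:c→1,6→1,r→1,v→1 [Hopcroft].
'v': |S_i|=[4, 2] end={s14,s4} rej; 1/1 deletions ∈↓L.
1 minimals (antichain).


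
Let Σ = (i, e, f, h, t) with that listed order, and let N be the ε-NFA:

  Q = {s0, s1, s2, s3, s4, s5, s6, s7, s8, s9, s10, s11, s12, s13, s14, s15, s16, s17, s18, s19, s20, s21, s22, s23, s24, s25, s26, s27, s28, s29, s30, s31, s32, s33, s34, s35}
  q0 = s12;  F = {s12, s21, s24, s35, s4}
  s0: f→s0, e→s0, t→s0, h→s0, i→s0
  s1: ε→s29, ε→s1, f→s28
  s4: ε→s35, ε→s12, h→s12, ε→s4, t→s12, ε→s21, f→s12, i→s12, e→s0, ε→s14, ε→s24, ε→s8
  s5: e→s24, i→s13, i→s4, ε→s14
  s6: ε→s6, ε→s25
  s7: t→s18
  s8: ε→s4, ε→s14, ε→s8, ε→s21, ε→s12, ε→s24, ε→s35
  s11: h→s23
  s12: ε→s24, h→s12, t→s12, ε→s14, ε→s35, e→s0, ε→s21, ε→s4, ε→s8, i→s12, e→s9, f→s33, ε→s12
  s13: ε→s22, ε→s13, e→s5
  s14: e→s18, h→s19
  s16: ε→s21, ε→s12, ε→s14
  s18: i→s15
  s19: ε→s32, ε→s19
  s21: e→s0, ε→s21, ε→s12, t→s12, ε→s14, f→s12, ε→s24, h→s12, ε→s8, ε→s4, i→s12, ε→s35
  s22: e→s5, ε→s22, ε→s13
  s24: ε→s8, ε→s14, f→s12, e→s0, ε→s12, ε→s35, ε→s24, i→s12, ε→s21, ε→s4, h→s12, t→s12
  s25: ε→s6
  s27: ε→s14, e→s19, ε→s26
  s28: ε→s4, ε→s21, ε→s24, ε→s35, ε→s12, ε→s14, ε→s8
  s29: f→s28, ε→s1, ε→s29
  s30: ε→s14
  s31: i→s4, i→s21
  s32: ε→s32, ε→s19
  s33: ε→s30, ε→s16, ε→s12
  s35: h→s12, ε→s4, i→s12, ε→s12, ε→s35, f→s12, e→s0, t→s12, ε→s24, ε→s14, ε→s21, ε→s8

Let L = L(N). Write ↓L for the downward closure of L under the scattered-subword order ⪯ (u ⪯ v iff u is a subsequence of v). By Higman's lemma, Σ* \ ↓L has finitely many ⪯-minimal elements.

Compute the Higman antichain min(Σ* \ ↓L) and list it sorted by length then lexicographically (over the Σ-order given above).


|Q|=36, |F|=5, |δ|=120 (74 ε).
min D↑ (2 st, q0=0, F={1}): 0:i→0,e→1,f→0,h→0,t→0 1:i→1,e→1,f→1,h→1,t→1 (ε-aug+det+¬).
'e': |S_i|=[16, 4] end={s0,s15,s18,s9} — reject; 1/1 single-dels accept.
1 obstructions.

Antichain: [e].


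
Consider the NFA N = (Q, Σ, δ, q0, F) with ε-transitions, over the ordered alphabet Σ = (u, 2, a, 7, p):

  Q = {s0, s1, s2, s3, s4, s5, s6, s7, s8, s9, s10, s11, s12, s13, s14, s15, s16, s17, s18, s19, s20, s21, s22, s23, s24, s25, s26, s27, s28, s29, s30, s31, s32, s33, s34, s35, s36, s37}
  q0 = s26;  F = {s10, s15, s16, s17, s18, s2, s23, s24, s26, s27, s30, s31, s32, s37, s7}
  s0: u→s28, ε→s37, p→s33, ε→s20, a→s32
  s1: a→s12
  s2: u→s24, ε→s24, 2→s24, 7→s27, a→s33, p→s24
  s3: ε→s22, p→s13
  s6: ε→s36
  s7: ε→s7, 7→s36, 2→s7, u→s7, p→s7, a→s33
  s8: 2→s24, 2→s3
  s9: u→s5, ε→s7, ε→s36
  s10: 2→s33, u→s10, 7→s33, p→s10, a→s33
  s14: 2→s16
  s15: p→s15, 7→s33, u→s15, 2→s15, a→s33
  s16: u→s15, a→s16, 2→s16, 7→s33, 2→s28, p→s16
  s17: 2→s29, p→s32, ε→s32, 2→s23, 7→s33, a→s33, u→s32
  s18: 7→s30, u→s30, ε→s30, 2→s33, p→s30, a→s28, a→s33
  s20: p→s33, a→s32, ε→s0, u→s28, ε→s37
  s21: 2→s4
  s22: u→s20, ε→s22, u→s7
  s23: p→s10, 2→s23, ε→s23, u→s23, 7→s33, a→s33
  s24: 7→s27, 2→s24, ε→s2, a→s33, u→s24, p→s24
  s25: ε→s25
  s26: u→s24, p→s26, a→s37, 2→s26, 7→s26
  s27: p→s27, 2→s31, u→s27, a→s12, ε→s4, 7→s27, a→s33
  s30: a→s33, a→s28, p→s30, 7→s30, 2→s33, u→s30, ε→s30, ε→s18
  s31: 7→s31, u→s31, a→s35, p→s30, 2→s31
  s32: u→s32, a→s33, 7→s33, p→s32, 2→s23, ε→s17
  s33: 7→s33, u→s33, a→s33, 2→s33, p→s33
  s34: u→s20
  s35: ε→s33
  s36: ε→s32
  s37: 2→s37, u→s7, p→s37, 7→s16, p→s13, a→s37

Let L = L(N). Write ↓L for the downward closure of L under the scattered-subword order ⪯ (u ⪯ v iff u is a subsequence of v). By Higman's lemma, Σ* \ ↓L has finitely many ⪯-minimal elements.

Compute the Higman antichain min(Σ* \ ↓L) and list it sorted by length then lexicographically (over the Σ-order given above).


Antichain: [ua, a77, u72p2].

|Q|=38, |F|=15, |δ|=124 (22 ε).
min D↑ (13 st, q0=0, F={3}): 0:u→1,2→0,a→2,7→0,p→0 1:u→1,2→1,a→3,7→4,p→1 2:u→5,2→2,a→2,7→6,p→2 3:u→3,2→3,a→3,7→3,p→3 4:u→4,2→7,a→3,7→4,p→4 5:u→5,2→5,a→3,7→8,p→5 6:u→9,2→6,a→6,7→3,p→6 7:u→7,2→7,a→3,7→7,p→10 8:u→8,2→11,a→3,7→3,p→8 9:u→9,2→9,a→3,7→3,p→9 10:u→10,2→3,a→3,7→10,p→10 11:u→11,2→11,a→3,7→3,p→12 12:u→12,2→3,a→3,7→3,p→12 (ε-aug+det+¬).
'ua': |S_i|=[23, 19, 4] end={s12,s28,s33,s35} rej; 2/2 deletions ∈↓L.
'a77': |S_i|=[23, 15, 10, 1] end={s33} ∉↓L; 3/3 single-dels accept.
'u72p2': N↓-sim [23, 19, 15, 9, 5, 1] end={s33} rej; 5/5 deletions ∈↓L.
3 minimals (antichain).


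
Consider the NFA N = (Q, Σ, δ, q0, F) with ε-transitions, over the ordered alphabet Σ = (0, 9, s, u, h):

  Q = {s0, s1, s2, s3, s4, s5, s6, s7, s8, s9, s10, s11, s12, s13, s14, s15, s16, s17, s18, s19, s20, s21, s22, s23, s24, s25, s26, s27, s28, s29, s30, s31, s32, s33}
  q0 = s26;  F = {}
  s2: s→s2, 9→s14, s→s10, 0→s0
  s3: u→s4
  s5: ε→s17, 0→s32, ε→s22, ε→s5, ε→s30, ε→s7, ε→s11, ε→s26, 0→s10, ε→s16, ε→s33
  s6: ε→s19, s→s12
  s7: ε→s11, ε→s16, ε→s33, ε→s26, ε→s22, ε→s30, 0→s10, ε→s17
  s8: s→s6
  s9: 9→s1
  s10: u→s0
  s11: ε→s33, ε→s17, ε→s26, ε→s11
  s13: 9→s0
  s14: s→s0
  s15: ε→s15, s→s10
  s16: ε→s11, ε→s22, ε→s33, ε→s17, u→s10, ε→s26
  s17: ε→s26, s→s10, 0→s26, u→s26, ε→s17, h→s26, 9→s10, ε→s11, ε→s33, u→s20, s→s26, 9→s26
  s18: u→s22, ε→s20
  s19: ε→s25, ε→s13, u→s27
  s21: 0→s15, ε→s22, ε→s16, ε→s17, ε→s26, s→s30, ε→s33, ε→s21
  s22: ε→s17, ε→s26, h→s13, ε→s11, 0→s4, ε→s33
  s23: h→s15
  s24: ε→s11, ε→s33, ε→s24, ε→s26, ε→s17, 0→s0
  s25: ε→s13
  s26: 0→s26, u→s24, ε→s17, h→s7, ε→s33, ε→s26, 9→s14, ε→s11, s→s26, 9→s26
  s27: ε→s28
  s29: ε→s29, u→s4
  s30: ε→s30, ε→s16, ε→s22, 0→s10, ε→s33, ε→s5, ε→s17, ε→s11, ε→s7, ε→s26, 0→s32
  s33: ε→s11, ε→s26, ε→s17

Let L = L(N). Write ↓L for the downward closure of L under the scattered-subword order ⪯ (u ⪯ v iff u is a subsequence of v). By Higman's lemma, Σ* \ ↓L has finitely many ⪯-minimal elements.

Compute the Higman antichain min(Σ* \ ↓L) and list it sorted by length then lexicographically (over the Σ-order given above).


A = [ε].

|Q|=34, |F|=0, |δ|=109 (68 ε).
min D↑ (1 st, q0=0, F={0}): 0:0→0,9→0,s→0,u→0,h→0 [Hopcroft].
ε ∈ L(D↑) ⇒ ↓L = ∅.


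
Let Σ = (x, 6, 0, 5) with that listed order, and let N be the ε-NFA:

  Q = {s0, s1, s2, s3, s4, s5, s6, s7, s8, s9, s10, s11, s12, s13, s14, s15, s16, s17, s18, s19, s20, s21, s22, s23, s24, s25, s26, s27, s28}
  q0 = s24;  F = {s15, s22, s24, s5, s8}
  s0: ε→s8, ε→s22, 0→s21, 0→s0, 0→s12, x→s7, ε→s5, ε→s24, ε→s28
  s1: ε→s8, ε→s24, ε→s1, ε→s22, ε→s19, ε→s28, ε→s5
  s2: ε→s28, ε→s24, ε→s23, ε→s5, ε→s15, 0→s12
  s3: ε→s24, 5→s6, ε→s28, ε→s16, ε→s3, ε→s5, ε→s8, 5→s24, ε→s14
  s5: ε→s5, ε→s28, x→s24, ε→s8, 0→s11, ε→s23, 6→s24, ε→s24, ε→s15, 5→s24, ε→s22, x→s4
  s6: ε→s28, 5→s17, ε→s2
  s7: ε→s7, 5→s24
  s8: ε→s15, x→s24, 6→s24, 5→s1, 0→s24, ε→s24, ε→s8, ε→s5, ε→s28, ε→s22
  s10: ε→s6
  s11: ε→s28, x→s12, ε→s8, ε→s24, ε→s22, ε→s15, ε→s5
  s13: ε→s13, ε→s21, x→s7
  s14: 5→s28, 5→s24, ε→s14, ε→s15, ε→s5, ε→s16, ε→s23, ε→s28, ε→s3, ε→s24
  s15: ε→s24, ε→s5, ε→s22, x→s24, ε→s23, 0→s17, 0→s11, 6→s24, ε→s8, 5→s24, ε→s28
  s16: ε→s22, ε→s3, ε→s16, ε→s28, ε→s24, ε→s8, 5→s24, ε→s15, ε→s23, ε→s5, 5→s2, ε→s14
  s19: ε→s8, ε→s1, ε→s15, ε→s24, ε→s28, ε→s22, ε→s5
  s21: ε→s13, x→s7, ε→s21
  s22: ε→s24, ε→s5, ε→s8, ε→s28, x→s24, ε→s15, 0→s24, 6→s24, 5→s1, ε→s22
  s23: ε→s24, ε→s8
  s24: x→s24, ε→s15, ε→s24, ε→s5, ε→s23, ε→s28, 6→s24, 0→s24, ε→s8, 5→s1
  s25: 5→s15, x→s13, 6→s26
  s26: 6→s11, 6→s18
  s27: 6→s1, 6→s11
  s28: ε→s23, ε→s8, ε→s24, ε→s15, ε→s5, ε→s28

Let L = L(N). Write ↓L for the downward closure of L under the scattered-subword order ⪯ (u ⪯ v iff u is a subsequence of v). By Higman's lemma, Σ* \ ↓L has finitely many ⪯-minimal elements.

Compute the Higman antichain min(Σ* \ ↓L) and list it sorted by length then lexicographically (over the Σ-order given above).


Antichain: [].

|Q|=29, |F|=5, |δ|=147 (102 ε).
min D↑ (1 st, q0=0, F={}): 0:x→0,6→0,0→0,5→0 [Hopcroft].
L(D↑) = ∅; no obstructions.


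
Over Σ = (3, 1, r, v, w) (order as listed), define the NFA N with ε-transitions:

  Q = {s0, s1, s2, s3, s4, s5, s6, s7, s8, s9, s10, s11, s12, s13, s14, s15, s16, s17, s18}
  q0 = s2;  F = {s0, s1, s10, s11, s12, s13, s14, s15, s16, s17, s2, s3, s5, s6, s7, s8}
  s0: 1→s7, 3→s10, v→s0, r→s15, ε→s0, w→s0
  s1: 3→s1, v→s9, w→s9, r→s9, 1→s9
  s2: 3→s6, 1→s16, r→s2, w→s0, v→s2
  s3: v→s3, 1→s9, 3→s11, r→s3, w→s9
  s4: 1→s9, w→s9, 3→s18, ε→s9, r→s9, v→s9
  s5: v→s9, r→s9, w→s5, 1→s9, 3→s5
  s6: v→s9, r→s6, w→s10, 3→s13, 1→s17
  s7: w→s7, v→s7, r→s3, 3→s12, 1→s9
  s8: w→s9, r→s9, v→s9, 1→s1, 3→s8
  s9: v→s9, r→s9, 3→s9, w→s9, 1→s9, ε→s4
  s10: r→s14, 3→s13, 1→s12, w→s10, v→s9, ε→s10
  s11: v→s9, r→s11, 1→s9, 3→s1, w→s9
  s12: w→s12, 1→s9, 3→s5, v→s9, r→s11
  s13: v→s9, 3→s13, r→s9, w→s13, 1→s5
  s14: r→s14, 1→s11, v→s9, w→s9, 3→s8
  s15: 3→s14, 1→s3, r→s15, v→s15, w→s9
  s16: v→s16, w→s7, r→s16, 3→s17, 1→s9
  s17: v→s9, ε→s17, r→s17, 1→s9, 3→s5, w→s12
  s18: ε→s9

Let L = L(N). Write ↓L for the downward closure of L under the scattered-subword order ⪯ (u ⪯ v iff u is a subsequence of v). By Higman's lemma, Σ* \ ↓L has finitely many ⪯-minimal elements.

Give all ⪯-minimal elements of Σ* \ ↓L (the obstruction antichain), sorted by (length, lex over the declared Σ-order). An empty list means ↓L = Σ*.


|Q|=19, |F|=16, |δ|=96 (6 ε).
min D↑ (17 st, q0=0, F={6}): 0:3→1,1→2,r→0,v→0,w→3 1:3→4,1→5,r→1,v→6,w→7 2:3→5,1→6,r→2,v→2,w→8 3:3→7,1→8,r→9,v→3,w→3 4:3→4,1→10,r→6,v→6,w→4 5:3→10,1→6,r→5,v→6,w→11 6:3→6,1→6,r→6,v→6,w→6 7:3→4,1→11,r→12,v→6,w→7 8:3→11,1→6,r→13,v→8,w→8 9:3→12,1→13,r→9,v→9,w→6 10:3→10,1→6,r→6,v→6,w→10 11:3→10,1→6,r→14,v→6,w→11 12:3→15,1→14,r→12,v→6,w→6 13:3→14,1→6,r→13,v→13,w→6 14:3→16,1→6,r→14,v→6,w→6 15:3→15,1→16,r→6,v→6,w→6 16:3→16,1→6,r→6,v→6,w→6 [Hopcroft].
'3v': |S_i|=[19, 13, 3] end={s18,s4,s9} ∉↓L; 2/2 single-dels accept.
'11': |S_i|=[19, 11, 3] end={s18,s4,s9} ∉↓L; 2/2 del acc.
'33r': run [19, 13, 7, 3] end={s18,s4,s9} — reject; 3/3 single-dels accept.
'wrw': N↓-sim [19, 15, 9, 3] end={s18,s4,s9} rej; 3/3 deletions ∈↓L.
4 words, ⪯-incomp.

Antichain: [3v, 11, 33r, wrw].


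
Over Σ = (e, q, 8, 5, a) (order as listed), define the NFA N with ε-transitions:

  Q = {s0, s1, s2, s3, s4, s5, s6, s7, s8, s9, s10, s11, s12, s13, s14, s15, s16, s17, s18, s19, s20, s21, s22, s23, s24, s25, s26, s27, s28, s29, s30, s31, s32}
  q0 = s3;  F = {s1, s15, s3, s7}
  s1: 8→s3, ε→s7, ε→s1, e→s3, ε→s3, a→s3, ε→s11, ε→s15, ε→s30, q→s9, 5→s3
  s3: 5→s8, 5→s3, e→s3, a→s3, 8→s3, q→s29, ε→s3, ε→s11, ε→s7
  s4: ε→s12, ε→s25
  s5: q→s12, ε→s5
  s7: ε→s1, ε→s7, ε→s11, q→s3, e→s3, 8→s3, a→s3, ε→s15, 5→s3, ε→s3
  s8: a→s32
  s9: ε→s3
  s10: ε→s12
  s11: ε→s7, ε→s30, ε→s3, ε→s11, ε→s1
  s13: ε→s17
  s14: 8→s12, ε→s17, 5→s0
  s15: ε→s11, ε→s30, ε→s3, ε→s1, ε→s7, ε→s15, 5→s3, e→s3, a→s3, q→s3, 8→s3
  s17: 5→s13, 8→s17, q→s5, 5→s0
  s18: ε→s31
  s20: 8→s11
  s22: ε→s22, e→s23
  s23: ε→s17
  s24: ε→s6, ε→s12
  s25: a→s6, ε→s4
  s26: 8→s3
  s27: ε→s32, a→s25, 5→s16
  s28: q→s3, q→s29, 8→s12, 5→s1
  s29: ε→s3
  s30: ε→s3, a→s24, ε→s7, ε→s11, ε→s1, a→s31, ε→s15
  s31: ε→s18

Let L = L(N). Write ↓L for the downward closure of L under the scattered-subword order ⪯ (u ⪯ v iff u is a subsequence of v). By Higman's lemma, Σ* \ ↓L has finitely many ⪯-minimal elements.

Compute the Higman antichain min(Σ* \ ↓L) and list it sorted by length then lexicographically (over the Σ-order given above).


|Q|=33, |F|=4, |δ|=87 (46 ε).
min D↑ (1 st, q0=0, F={}): 0:e→0,q→0,8→0,5→0,a→0.
L(D↑) = ∅; no obstructions.

Antichain: [].


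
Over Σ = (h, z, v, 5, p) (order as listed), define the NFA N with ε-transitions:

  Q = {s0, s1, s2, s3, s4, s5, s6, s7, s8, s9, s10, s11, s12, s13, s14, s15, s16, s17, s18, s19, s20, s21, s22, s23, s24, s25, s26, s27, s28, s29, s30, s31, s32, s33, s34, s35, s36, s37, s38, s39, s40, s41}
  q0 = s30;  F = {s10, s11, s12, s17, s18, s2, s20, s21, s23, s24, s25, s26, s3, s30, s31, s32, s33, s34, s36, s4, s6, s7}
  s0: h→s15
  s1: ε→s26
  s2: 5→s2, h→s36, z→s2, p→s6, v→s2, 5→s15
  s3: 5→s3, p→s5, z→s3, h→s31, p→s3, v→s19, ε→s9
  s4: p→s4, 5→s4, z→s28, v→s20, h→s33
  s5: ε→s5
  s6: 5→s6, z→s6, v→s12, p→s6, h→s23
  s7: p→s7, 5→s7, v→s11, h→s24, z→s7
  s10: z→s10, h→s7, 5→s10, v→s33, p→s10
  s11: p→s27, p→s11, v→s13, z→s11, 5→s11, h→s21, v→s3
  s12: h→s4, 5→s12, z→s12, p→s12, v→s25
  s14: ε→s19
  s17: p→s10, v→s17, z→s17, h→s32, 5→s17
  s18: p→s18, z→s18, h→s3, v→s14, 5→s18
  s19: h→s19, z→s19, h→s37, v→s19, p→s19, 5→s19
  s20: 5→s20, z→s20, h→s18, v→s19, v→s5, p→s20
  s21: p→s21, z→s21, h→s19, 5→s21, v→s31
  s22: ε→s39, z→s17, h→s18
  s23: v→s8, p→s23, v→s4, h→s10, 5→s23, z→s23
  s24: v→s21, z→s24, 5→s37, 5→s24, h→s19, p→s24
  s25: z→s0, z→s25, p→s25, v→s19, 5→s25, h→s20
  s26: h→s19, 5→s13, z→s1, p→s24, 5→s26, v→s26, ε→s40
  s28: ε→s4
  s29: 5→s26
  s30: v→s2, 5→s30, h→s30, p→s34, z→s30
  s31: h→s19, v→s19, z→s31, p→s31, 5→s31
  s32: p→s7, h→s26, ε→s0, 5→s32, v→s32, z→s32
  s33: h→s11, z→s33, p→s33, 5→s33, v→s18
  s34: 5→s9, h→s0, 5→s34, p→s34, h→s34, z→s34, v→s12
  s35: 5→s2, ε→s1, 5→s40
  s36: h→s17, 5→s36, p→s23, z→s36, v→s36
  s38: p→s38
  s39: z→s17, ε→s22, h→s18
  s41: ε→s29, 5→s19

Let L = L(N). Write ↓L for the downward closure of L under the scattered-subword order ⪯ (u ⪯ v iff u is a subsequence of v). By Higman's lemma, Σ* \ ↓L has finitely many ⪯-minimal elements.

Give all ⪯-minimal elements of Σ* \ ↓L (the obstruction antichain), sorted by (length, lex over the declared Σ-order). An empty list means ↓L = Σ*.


|Q|=42, |F|=22, |δ|=148 (11 ε).
min D↑ (23 st, q0=0, F={14}): 0:h→0,z→0,v→1,5→0,p→2 1:h→3,z→1,v→1,5→1,p→4 2:h→2,z→2,v→5,5→2,p→2 3:h→6,z→3,v→3,5→3,p→7 4:h→7,z→4,v→5,5→4,p→4 5:h→8,z→5,v→9,5→5,p→5 6:h→10,z→6,v→6,5→6,p→11 7:h→11,z→7,v→8,5→7,p→7 8:h→12,z→8,v→13,5→8,p→8 9:h→13,z→9,v→14,5→9,p→9 10:h→15,z→10,v→10,5→10,p→16 11:h→16,z→11,v→12,5→11,p→11 12:h→17,z→12,v→18,5→12,p→12 13:h→18,z→13,v→14,5→13,p→13 14:h→14,z→14,v→14,5→14,p→14 15:h→14,z→15,v→15,5→15,p→19 16:h→19,z→16,v→17,5→16,p→16 17:h→20,z→17,v→21,5→17,p→17 18:h→21,z→18,v→14,5→18,p→18 19:h→14,z→19,v→20,5→19,p→19 20:h→14,z→20,v→22,5→20,p→20 21:h→22,z→21,v→14,5→21,p→21 22:h→14,z→22,v→14,5→22,p→22 (ε-aug+det+¬).
'pvvv': N↓-sim [35, 27, 21, 13, 4] end={s14,s19,s37,s5} rej; 4/4 single-dels accept.
'vhhhhh': |S_i|=[35, 33, 29, 23, 18, 10, 2] end={s19,s37} — reject; 6/6 single-dels accept.
2 minimals (antichain).

min(Σ*\↓L) = [pvvv, vhhhhh].


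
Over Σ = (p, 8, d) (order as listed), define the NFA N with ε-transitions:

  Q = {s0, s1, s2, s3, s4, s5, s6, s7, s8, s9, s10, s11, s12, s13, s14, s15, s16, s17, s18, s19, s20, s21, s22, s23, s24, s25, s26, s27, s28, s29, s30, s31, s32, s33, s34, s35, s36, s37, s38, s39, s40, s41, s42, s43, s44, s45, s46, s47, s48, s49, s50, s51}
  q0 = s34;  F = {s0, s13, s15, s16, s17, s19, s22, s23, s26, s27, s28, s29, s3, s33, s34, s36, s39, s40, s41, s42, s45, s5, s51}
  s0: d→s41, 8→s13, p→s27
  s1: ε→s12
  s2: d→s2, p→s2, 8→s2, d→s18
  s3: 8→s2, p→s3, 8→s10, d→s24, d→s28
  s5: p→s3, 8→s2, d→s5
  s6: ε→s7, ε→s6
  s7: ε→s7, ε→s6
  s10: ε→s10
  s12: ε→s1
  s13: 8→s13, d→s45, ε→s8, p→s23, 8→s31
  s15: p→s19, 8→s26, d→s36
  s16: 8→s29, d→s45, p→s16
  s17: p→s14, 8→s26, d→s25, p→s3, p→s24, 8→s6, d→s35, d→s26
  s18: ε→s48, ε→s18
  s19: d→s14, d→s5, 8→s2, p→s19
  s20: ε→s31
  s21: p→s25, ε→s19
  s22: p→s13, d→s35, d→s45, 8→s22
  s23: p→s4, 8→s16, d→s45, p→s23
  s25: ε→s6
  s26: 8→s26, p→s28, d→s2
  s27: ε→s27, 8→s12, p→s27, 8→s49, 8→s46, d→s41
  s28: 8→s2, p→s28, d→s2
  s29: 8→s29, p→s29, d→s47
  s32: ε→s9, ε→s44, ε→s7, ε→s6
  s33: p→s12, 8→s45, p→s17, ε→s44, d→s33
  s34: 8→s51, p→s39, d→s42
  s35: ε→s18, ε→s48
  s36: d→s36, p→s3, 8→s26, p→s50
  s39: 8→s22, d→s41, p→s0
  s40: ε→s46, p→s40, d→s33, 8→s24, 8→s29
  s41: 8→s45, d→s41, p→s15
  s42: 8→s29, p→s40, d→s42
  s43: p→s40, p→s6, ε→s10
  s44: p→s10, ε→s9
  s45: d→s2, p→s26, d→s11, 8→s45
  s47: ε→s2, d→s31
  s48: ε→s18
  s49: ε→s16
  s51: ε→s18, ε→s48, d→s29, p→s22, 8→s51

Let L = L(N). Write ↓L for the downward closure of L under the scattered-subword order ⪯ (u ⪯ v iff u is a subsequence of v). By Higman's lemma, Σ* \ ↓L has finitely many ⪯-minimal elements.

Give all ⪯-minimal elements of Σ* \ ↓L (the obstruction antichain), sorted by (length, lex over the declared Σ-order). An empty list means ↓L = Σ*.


A = [8dd, d8d, pdpp8, ppp88d, dpdpdd].

|Q|=52, |F|=23, |δ|=124 (29 ε).
min D↑ (24 st, q0=0, F={13}): 0:p→1,8→2,d→3 1:p→4,8→5,d→6 2:p→5,8→2,d→7 3:p→8,8→7,d→3 4:p→9,8→10,d→6 5:p→10,8→5,d→11 6:p→12,8→11,d→6 7:p→7,8→7,d→13 8:p→8,8→7,d→14 9:p→9,8→15,d→6 10:p→16,8→10,d→11 11:p→17,8→11,d→13 12:p→18,8→17,d→19 13:p→13,8→13,d→13 14:p→20,8→11,d→14 15:p→15,8→7,d→11 16:p→16,8→15,d→11 17:p→21,8→17,d→13 18:p→18,8→13,d→22 19:p→23,8→17,d→19 20:p→23,8→17,d→17 21:p→21,8→13,d→13 22:p→23,8→13,d→22 23:p→23,8→13,d→21 (ε-aug+det+¬).
'8dd': |S_i|=[45, 26, 11, 6] end={s11,s18,s2,s31,s47,s48} rej; 3/3 single-dels accept.
'd8d': |S_i|=[45, 33, 14, 6] end={s11,s18,s2,s31,s47,s48} ∉↓L; 3/3 deletions ∈↓L.
'pdpp8': run [45, 42, 29, 21, 11, 4] end={s10,s18,s2,s48} ∉↓L; 5/5 deletions ∈↓L.
'ppp88d': N↓-sim [45, 42, 40, 37, 19, 10, 6] end={s11,s18,s2,s31,s47,s48} ∉↓L; 6/6 del acc.
'dpdpdd': N↓-sim [45, 33, 31, 26, 17, 10, 3] end={s18,s2,s48} ∉↓L; 6/6 deletions ∈↓L.
5 minimals (antichain).
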